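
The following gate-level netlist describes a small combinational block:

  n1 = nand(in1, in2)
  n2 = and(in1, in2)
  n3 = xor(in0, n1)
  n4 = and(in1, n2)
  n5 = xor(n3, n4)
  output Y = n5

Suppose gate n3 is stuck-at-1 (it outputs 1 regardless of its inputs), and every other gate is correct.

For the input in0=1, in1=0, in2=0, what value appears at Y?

Propagate with n3 forced: n1=1, n2=0, n3=1 [stuck-at-1], n4=0, n5=1.
So Y = 1. (Without the fault it would be 0.)

1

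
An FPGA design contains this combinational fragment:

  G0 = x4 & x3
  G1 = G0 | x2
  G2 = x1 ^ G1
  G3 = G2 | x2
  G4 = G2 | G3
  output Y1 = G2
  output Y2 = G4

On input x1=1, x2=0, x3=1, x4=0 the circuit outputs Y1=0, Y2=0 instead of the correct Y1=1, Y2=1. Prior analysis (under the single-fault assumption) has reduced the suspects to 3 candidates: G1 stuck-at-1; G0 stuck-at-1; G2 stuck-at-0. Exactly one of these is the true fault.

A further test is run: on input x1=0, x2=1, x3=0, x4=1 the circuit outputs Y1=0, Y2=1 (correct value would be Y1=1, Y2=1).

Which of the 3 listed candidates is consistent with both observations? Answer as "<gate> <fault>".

G2 stuck-at-0

Evaluate each candidate on input x1=0, x2=1, x3=0, x4=1:
  G1 stuck-at-1: G0=0, G1=1 [stuck-at-1], G2=1, G3=1, G4=1 → Y1=1, Y2=1 — eliminated
  G0 stuck-at-1: G0=1 [stuck-at-1], G1=1, G2=1, G3=1, G4=1 → Y1=1, Y2=1 — eliminated
  G2 stuck-at-0: G0=0, G1=1, G2=0 [stuck-at-0], G3=1, G4=1 → Y1=0, Y2=1 — matches
Only G2 stuck-at-0 reproduces the observed Y1=0, Y2=1.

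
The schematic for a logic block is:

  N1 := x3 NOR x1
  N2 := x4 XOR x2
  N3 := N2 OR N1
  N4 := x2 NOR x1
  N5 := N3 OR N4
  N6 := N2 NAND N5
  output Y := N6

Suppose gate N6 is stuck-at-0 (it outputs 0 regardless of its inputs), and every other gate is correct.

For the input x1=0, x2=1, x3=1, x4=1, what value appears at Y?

0

Propagate with N6 forced: N1=0, N2=0, N3=0, N4=0, N5=0, N6=0 [stuck-at-0].
So Y = 0. (Without the fault it would be 1.)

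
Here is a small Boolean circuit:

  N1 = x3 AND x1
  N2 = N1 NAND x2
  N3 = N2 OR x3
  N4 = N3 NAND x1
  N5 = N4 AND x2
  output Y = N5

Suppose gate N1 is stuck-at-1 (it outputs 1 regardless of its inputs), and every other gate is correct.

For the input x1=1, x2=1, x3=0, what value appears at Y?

1

Propagate with N1 forced: N1=1 [stuck-at-1], N2=0, N3=0, N4=1, N5=1.
So Y = 1. (Without the fault it would be 0.)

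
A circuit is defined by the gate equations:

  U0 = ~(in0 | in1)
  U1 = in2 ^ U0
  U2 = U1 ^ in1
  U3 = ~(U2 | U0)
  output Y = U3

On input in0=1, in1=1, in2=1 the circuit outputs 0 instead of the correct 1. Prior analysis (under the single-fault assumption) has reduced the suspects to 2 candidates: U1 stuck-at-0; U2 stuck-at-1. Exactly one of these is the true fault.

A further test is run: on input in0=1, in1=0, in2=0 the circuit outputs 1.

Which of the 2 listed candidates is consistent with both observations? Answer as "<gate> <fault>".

U1 stuck-at-0

Evaluate each candidate on input in0=1, in1=0, in2=0:
  U1 stuck-at-0: U0=0, U1=0 [stuck-at-0], U2=0, U3=1 → 1 — matches
  U2 stuck-at-1: U0=0, U1=0, U2=1 [stuck-at-1], U3=0 → 0 — eliminated
Only U1 stuck-at-0 reproduces the observed 1.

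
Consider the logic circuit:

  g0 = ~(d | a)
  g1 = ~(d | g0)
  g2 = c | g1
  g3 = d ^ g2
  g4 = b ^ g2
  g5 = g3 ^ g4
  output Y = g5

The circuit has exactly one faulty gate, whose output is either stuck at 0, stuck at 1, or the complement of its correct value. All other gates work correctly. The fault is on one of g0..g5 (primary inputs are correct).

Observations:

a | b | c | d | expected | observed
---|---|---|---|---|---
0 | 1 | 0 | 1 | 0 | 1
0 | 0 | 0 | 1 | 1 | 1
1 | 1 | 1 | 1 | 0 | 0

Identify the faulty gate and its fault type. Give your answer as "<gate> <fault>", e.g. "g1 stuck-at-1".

Fault-free values for test 1 (a=0, b=1, c=0, d=1): g0=0, g1=0, g2=0, g3=1, g4=1, g5=0, giving Y=0. Observed 1.
Test 1: faults giving observed 1 are {g3 stuck-at-0, g3 inverted output, g4 stuck-at-0, g4 inverted output, g5 stuck-at-1, g5 inverted output}.
Test 2 (a=0, b=0, c=0, d=1): fault-free g0=0, g1=0, g2=0, g3=1, g4=0, g5=1 → 1; observed 1. Eliminates g3 stuck-at-0, g3 inverted output, g4 inverted output, g5 inverted output.
Test 3 (a=1, b=1, c=1, d=1): fault-free g0=0, g1=0, g2=1, g3=0, g4=0, g5=0 → 0; observed 0. Eliminates g5 stuck-at-1.
Only g4 stuck-at-0 is consistent with every test.

g4 stuck-at-0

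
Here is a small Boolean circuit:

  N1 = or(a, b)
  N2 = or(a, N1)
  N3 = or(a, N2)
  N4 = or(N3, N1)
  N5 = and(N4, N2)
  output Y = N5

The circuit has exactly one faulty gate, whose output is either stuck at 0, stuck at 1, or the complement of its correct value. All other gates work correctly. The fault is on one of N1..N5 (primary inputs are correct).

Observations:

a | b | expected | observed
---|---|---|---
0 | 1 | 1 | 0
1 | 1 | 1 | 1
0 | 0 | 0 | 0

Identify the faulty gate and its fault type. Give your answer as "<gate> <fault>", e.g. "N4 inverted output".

N1 stuck-at-0

Fault-free values for test 1 (a=0, b=1): N1=1, N2=1, N3=1, N4=1, N5=1, giving Y=1. Observed 0.
Test 1: faults giving observed 0 are {N1 stuck-at-0, N1 inverted output, N2 stuck-at-0, N2 inverted output, N4 stuck-at-0, N4 inverted output, N5 stuck-at-0, N5 inverted output}.
Test 2 (a=1, b=1): fault-free N1=1, N2=1, N3=1, N4=1, N5=1 → 1; observed 1. Eliminates N2 stuck-at-0, N2 inverted output, N4 stuck-at-0, N4 inverted output, N5 stuck-at-0, N5 inverted output.
Test 3 (a=0, b=0): fault-free N1=0, N2=0, N3=0, N4=0, N5=0 → 0; observed 0. Eliminates N1 inverted output.
Only N1 stuck-at-0 is consistent with every test.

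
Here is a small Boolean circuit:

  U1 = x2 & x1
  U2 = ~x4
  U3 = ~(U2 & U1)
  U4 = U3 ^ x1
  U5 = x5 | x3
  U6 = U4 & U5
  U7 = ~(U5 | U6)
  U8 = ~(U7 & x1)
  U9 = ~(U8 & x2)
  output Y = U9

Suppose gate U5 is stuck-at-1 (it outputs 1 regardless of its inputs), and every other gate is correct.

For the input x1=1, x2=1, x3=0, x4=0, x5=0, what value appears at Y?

Propagate with U5 forced: U1=1, U2=1, U3=0, U4=1, U5=1 [stuck-at-1], U6=1, U7=0, U8=1, U9=0.
So Y = 0. (Without the fault it would be 1.)

0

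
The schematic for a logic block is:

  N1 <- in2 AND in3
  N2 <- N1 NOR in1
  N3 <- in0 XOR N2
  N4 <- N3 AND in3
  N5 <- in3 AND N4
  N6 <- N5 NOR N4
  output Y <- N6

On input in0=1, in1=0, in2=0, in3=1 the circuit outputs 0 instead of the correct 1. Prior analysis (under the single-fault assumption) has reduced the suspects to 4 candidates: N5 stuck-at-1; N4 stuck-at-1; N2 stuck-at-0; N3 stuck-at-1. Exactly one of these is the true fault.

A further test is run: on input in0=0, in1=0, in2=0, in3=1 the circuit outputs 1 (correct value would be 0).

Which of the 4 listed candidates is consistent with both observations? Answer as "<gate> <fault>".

Evaluate each candidate on input in0=0, in1=0, in2=0, in3=1:
  N5 stuck-at-1: N1=0, N2=1, N3=1, N4=1, N5=1 [stuck-at-1], N6=0 → 0 — eliminated
  N4 stuck-at-1: N1=0, N2=1, N3=1, N4=1 [stuck-at-1], N5=1, N6=0 → 0 — eliminated
  N2 stuck-at-0: N1=0, N2=0 [stuck-at-0], N3=0, N4=0, N5=0, N6=1 → 1 — matches
  N3 stuck-at-1: N1=0, N2=1, N3=1 [stuck-at-1], N4=1, N5=1, N6=0 → 0 — eliminated
Only N2 stuck-at-0 reproduces the observed 1.

N2 stuck-at-0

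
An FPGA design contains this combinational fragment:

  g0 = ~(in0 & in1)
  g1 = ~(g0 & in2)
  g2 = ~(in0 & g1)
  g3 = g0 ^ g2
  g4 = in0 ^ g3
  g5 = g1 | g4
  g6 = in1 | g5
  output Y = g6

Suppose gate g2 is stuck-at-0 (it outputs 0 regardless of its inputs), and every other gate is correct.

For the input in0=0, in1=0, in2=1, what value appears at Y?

Propagate with g2 forced: g0=1, g1=0, g2=0 [stuck-at-0], g3=1, g4=1, g5=1, g6=1.
So Y = 1. (Without the fault it would be 0.)

1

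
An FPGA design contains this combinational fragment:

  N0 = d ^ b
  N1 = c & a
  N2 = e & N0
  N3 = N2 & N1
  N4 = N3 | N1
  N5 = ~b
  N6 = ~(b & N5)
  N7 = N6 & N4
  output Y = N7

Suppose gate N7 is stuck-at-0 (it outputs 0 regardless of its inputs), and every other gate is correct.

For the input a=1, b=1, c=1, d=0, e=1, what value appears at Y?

Propagate with N7 forced: N0=1, N1=1, N2=1, N3=1, N4=1, N5=0, N6=1, N7=0 [stuck-at-0].
So Y = 0. (Without the fault it would be 1.)

0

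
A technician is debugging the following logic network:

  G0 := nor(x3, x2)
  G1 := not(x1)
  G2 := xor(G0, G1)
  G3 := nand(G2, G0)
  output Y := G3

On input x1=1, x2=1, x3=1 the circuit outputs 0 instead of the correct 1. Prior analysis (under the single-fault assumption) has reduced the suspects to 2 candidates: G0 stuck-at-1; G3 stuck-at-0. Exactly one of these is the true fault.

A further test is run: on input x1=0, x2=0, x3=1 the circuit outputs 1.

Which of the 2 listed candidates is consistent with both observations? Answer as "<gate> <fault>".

G0 stuck-at-1

Evaluate each candidate on input x1=0, x2=0, x3=1:
  G0 stuck-at-1: G0=1 [stuck-at-1], G1=1, G2=0, G3=1 → 1 — matches
  G3 stuck-at-0: G0=0, G1=1, G2=1, G3=0 [stuck-at-0] → 0 — eliminated
Only G0 stuck-at-1 reproduces the observed 1.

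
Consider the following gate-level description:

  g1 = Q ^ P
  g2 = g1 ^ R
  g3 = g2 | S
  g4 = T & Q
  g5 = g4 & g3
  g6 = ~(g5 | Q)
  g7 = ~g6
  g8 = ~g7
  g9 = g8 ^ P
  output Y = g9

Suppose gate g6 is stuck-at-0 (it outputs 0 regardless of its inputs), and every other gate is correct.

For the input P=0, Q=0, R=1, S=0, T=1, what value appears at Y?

Propagate with g6 forced: g1=0, g2=1, g3=1, g4=0, g5=0, g6=0 [stuck-at-0], g7=1, g8=0, g9=0.
So Y = 0. (Without the fault it would be 1.)

0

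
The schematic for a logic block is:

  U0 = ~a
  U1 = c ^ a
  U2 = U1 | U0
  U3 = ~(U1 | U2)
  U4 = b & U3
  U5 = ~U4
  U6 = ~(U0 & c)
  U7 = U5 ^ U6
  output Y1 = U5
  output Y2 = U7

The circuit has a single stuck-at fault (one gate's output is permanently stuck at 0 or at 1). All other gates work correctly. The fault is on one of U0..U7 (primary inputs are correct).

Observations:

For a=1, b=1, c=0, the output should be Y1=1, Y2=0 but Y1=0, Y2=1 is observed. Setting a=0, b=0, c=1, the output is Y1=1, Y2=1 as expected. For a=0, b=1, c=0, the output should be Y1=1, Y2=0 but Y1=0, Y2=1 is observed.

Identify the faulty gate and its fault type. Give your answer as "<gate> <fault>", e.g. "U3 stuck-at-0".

U3 stuck-at-1

Fault-free values for test 1 (a=1, b=1, c=0): U0=0, U1=1, U2=1, U3=0, U4=0, U5=1, U6=1, U7=0, giving Y1=1, Y2=0. Observed Y1=0, Y2=1.
Test 1: faults giving observed Y1=0, Y2=1 are {U1 stuck-at-0, U3 stuck-at-1, U4 stuck-at-1, U5 stuck-at-0}.
Test 2 (a=0, b=0, c=1): fault-free U0=1, U1=1, U2=1, U3=0, U4=0, U5=1, U6=0, U7=1 → Y1=1, Y2=1; observed Y1=1, Y2=1. Eliminates U4 stuck-at-1, U5 stuck-at-0.
Test 3 (a=0, b=1, c=0): fault-free U0=1, U1=0, U2=1, U3=0, U4=0, U5=1, U6=1, U7=0 → Y1=1, Y2=0; observed Y1=0, Y2=1. Eliminates U1 stuck-at-0.
Only U3 stuck-at-1 is consistent with every test.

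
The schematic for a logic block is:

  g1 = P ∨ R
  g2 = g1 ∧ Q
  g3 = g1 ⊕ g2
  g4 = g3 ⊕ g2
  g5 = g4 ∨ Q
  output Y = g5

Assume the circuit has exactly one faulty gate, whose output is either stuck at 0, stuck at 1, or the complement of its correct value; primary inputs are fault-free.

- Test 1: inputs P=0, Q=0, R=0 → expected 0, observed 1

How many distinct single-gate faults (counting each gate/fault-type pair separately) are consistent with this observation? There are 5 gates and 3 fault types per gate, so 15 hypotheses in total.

8

Fault-free: g1=0, g2=0, g3=0, g4=0, g5=0 → 0. Observed 1.
  g1: stuck-at-1, inverted output ✓; others ✗
  g2: none of the 3 fault types match ✗
  g3: stuck-at-1, inverted output ✓; others ✗
  g4: stuck-at-1, inverted output ✓; others ✗
  g5: stuck-at-1, inverted output ✓; others ✗
Consistent faults: {g1 stuck-at-1, g1 inverted output, g3 stuck-at-1, g3 inverted output, g4 stuck-at-1, g4 inverted output, g5 stuck-at-1, g5 inverted output} — 8 in all.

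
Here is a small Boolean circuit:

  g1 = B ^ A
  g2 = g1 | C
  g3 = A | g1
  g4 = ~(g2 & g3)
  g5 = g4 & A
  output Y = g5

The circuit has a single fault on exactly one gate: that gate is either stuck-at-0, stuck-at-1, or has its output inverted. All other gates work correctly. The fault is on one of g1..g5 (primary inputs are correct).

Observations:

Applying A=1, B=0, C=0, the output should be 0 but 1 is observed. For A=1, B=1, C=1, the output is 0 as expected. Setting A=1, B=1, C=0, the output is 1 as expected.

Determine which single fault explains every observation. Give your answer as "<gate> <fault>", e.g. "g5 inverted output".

Fault-free values for test 1 (A=1, B=0, C=0): g1=1, g2=1, g3=1, g4=0, g5=0, giving Y=0. Observed 1.
Test 1: faults giving observed 1 are {g1 stuck-at-0, g1 inverted output, g2 stuck-at-0, g2 inverted output, g3 stuck-at-0, g3 inverted output, g4 stuck-at-1, g4 inverted output, g5 stuck-at-1, g5 inverted output}.
Test 2 (A=1, B=1, C=1): fault-free g1=0, g2=1, g3=1, g4=0, g5=0 → 0; observed 0. Eliminates g2 stuck-at-0, g2 inverted output, g3 stuck-at-0, g3 inverted output, g4 stuck-at-1, g4 inverted output, g5 stuck-at-1, g5 inverted output.
Test 3 (A=1, B=1, C=0): fault-free g1=0, g2=0, g3=1, g4=1, g5=1 → 1; observed 1. Eliminates g1 inverted output.
Only g1 stuck-at-0 is consistent with every test.

g1 stuck-at-0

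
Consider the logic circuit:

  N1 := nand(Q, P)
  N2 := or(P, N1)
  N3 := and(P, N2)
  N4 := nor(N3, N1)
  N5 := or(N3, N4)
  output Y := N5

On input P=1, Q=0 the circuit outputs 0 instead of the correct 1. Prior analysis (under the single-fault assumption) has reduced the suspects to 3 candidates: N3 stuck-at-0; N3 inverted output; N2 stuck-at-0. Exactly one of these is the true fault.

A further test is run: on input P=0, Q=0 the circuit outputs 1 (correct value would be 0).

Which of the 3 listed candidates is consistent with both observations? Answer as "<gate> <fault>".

Evaluate each candidate on input P=0, Q=0:
  N3 stuck-at-0: N1=1, N2=1, N3=0 [stuck-at-0], N4=0, N5=0 → 0 — eliminated
  N3 inverted output: N1=1, N2=1, N3=1 [inverted output], N4=0, N5=1 → 1 — matches
  N2 stuck-at-0: N1=1, N2=0 [stuck-at-0], N3=0, N4=0, N5=0 → 0 — eliminated
Only N3 inverted output reproduces the observed 1.

N3 inverted output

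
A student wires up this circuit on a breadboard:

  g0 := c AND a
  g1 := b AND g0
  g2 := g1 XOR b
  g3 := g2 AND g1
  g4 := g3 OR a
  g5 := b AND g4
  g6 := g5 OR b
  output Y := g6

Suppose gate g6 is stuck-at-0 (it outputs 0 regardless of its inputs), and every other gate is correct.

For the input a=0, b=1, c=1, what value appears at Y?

0

Propagate with g6 forced: g0=0, g1=0, g2=1, g3=0, g4=0, g5=0, g6=0 [stuck-at-0].
So Y = 0. (Without the fault it would be 1.)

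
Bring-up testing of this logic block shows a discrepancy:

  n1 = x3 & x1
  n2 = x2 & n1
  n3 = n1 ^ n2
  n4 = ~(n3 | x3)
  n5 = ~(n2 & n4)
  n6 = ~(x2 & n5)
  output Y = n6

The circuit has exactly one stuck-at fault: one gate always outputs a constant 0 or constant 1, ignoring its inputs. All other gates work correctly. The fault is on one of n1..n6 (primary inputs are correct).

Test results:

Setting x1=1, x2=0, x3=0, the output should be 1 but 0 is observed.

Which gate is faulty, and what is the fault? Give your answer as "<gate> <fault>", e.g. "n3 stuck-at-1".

n6 stuck-at-0

Fault-free values for test 1 (x1=1, x2=0, x3=0): n1=0, n2=0, n3=0, n4=1, n5=1, n6=1, giving Y=1. Observed 0.
Test 1: faults giving observed 0 are {n6 stuck-at-0}.
Only n6 stuck-at-0 is consistent with every test.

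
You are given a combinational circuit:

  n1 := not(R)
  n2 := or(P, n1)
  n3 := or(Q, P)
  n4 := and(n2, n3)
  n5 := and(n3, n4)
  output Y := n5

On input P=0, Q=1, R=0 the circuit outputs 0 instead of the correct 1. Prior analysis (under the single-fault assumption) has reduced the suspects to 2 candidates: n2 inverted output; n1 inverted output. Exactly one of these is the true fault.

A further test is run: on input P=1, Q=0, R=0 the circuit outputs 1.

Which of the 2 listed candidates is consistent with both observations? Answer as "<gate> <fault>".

n1 inverted output

Evaluate each candidate on input P=1, Q=0, R=0:
  n2 inverted output: n1=1, n2=0 [inverted output], n3=1, n4=0, n5=0 → 0 — eliminated
  n1 inverted output: n1=0 [inverted output], n2=1, n3=1, n4=1, n5=1 → 1 — matches
Only n1 inverted output reproduces the observed 1.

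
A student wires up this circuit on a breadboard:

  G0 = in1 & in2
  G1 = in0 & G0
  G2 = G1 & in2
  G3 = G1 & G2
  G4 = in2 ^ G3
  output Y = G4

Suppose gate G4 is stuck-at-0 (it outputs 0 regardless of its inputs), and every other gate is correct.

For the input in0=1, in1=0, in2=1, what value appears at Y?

Propagate with G4 forced: G0=0, G1=0, G2=0, G3=0, G4=0 [stuck-at-0].
So Y = 0. (Without the fault it would be 1.)

0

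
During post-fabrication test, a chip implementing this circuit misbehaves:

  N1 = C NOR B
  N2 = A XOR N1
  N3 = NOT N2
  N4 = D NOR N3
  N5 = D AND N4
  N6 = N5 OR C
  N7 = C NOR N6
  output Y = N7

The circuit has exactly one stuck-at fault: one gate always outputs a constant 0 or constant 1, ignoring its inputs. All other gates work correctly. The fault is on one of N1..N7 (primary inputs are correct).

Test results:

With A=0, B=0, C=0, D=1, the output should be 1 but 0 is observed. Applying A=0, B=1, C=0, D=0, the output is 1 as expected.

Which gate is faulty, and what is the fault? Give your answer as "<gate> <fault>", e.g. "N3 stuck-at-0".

N4 stuck-at-1

Fault-free values for test 1 (A=0, B=0, C=0, D=1): N1=1, N2=1, N3=0, N4=0, N5=0, N6=0, N7=1, giving Y=1. Observed 0.
Test 1: faults giving observed 0 are {N4 stuck-at-1, N5 stuck-at-1, N6 stuck-at-1, N7 stuck-at-0}.
Test 2 (A=0, B=1, C=0, D=0): fault-free N1=0, N2=0, N3=1, N4=0, N5=0, N6=0, N7=1 → 1; observed 1. Eliminates N5 stuck-at-1, N6 stuck-at-1, N7 stuck-at-0.
Only N4 stuck-at-1 is consistent with every test.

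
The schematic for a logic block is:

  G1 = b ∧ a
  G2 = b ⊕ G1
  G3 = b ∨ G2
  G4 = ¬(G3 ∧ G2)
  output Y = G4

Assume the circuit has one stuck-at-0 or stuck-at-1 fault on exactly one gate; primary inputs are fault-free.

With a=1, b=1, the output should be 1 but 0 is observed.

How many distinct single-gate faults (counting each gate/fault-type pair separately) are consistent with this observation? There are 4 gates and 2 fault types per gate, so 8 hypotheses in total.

Fault-free: G1=1, G2=0, G3=1, G4=1 → 1. Observed 0.
  G1 stuck-at-0: output 0 ✓
  G1 stuck-at-1: output 1 ✗
  G2 stuck-at-0: output 1 ✗
  G2 stuck-at-1: output 0 ✓
  G3 stuck-at-0: output 1 ✗
  G3 stuck-at-1: output 1 ✗
  G4 stuck-at-0: output 0 ✓
  G4 stuck-at-1: output 1 ✗
Consistent faults: {G1 stuck-at-0, G2 stuck-at-1, G4 stuck-at-0} — 3 in all.

3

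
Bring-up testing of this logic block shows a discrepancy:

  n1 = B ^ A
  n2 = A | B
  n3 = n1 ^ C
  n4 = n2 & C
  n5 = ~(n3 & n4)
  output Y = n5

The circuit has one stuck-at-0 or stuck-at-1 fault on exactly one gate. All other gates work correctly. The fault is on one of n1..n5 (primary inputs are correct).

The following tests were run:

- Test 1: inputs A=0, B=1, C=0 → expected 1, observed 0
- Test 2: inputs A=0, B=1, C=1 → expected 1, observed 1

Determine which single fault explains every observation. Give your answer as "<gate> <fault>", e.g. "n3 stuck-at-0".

Fault-free values for test 1 (A=0, B=1, C=0): n1=1, n2=1, n3=1, n4=0, n5=1, giving Y=1. Observed 0.
Test 1: faults giving observed 0 are {n4 stuck-at-1, n5 stuck-at-0}.
Test 2 (A=0, B=1, C=1): fault-free n1=1, n2=1, n3=0, n4=1, n5=1 → 1; observed 1. Eliminates n5 stuck-at-0.
Only n4 stuck-at-1 is consistent with every test.

n4 stuck-at-1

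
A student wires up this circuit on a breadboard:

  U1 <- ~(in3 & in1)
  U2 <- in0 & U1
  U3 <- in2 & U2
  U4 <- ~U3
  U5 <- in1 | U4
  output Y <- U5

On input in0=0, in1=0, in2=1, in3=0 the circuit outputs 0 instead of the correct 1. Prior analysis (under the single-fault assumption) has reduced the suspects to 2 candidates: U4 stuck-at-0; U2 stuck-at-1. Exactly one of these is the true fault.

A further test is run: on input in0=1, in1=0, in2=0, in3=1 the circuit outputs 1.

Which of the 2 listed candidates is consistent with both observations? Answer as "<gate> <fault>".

Evaluate each candidate on input in0=1, in1=0, in2=0, in3=1:
  U4 stuck-at-0: U1=1, U2=1, U3=0, U4=0 [stuck-at-0], U5=0 → 0 — eliminated
  U2 stuck-at-1: U1=1, U2=1 [stuck-at-1], U3=0, U4=1, U5=1 → 1 — matches
Only U2 stuck-at-1 reproduces the observed 1.

U2 stuck-at-1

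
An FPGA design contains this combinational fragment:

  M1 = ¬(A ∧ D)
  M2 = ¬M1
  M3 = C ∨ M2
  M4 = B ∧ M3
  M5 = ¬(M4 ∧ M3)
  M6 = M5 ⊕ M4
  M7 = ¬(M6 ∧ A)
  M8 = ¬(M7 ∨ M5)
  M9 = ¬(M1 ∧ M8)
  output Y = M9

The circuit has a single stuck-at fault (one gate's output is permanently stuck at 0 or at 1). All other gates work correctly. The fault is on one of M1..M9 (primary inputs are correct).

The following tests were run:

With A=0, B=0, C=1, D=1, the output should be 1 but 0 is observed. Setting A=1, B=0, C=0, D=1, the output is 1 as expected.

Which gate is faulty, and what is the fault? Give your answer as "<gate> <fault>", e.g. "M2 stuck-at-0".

M8 stuck-at-1

Fault-free values for test 1 (A=0, B=0, C=1, D=1): M1=1, M2=0, M3=1, M4=0, M5=1, M6=1, M7=1, M8=0, M9=1, giving Y=1. Observed 0.
Test 1: faults giving observed 0 are {M8 stuck-at-1, M9 stuck-at-0}.
Test 2 (A=1, B=0, C=0, D=1): fault-free M1=0, M2=1, M3=1, M4=0, M5=1, M6=1, M7=0, M8=0, M9=1 → 1; observed 1. Eliminates M9 stuck-at-0.
Only M8 stuck-at-1 is consistent with every test.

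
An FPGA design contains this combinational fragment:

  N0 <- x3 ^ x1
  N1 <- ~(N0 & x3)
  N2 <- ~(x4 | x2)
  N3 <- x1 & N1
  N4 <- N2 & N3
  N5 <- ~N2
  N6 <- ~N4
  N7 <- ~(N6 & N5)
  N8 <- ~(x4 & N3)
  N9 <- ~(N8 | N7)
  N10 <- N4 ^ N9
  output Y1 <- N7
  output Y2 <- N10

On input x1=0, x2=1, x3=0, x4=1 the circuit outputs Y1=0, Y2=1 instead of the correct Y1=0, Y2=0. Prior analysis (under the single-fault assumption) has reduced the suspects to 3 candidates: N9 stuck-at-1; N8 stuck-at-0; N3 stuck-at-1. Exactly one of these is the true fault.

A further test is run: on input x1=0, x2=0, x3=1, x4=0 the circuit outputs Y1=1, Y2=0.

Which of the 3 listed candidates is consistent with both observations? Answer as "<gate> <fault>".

N8 stuck-at-0

Evaluate each candidate on input x1=0, x2=0, x3=1, x4=0:
  N9 stuck-at-1: N0=1, N1=0, N2=1, N3=0, N4=0, N5=0, N6=1, N7=1, N8=1, N9=1 [stuck-at-1], N10=1 → Y1=1, Y2=1 — eliminated
  N8 stuck-at-0: N0=1, N1=0, N2=1, N3=0, N4=0, N5=0, N6=1, N7=1, N8=0 [stuck-at-0], N9=0, N10=0 → Y1=1, Y2=0 — matches
  N3 stuck-at-1: N0=1, N1=0, N2=1, N3=1 [stuck-at-1], N4=1, N5=0, N6=0, N7=1, N8=1, N9=0, N10=1 → Y1=1, Y2=1 — eliminated
Only N8 stuck-at-0 reproduces the observed Y1=1, Y2=0.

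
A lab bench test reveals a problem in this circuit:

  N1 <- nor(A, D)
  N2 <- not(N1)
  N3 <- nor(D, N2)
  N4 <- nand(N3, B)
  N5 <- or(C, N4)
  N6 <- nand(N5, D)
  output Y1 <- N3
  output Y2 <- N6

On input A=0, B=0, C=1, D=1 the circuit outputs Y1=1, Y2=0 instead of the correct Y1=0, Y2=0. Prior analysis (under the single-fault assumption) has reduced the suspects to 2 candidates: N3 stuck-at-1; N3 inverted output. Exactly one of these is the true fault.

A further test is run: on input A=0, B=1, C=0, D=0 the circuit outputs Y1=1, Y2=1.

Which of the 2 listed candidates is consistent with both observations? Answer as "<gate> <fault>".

Evaluate each candidate on input A=0, B=1, C=0, D=0:
  N3 stuck-at-1: N1=1, N2=0, N3=1 [stuck-at-1], N4=0, N5=0, N6=1 → Y1=1, Y2=1 — matches
  N3 inverted output: N1=1, N2=0, N3=0 [inverted output], N4=1, N5=1, N6=1 → Y1=0, Y2=1 — eliminated
Only N3 stuck-at-1 reproduces the observed Y1=1, Y2=1.

N3 stuck-at-1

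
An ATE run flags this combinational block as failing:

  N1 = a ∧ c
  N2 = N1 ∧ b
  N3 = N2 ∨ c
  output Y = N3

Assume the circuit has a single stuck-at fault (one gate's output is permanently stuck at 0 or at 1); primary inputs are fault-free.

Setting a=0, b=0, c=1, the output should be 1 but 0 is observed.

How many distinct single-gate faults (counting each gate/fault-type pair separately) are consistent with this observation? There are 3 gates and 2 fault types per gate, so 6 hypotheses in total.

1

Fault-free: N1=0, N2=0, N3=1 → 1. Observed 0.
  N1 stuck-at-0: output 1 ✗
  N1 stuck-at-1: output 1 ✗
  N2 stuck-at-0: output 1 ✗
  N2 stuck-at-1: output 1 ✗
  N3 stuck-at-0: output 0 ✓
  N3 stuck-at-1: output 1 ✗
Consistent faults: {N3 stuck-at-0} — 1 in all.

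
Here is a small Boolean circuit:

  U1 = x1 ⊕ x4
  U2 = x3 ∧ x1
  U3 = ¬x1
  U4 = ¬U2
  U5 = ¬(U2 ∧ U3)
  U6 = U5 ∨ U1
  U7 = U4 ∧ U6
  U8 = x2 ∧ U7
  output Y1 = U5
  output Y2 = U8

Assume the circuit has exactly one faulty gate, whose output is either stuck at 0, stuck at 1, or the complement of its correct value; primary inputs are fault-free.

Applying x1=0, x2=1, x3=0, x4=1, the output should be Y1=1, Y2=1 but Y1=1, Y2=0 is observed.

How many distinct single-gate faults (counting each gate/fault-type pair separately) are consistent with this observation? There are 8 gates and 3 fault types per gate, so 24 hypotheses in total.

Fault-free: U1=1, U2=0, U3=1, U4=1, U5=1, U6=1, U7=1, U8=1 → Y1=1, Y2=1. Observed Y1=1, Y2=0.
  U1: none of the 3 fault types match ✗
  U2: none of the 3 fault types match ✗
  U3: none of the 3 fault types match ✗
  U4: stuck-at-0, inverted output ✓; others ✗
  U5: none of the 3 fault types match ✗
  U6: stuck-at-0, inverted output ✓; others ✗
  U7: stuck-at-0, inverted output ✓; others ✗
  U8: stuck-at-0, inverted output ✓; others ✗
Consistent faults: {U4 stuck-at-0, U4 inverted output, U6 stuck-at-0, U6 inverted output, U7 stuck-at-0, U7 inverted output, U8 stuck-at-0, U8 inverted output} — 8 in all.

8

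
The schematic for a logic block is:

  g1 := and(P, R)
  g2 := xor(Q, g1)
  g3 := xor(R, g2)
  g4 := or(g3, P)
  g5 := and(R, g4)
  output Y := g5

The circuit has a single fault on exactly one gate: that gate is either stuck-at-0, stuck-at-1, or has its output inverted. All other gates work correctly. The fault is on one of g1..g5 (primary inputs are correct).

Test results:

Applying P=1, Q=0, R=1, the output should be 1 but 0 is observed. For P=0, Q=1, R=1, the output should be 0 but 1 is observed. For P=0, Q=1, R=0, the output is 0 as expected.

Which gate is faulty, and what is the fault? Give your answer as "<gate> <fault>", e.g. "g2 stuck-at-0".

Fault-free values for test 1 (P=1, Q=0, R=1): g1=1, g2=1, g3=0, g4=1, g5=1, giving Y=1. Observed 0.
Test 1: faults giving observed 0 are {g4 stuck-at-0, g4 inverted output, g5 stuck-at-0, g5 inverted output}.
Test 2 (P=0, Q=1, R=1): fault-free g1=0, g2=1, g3=0, g4=0, g5=0 → 0; observed 1. Eliminates g4 stuck-at-0, g5 stuck-at-0.
Test 3 (P=0, Q=1, R=0): fault-free g1=0, g2=1, g3=1, g4=1, g5=0 → 0; observed 0. Eliminates g5 inverted output.
Only g4 inverted output is consistent with every test.

g4 inverted output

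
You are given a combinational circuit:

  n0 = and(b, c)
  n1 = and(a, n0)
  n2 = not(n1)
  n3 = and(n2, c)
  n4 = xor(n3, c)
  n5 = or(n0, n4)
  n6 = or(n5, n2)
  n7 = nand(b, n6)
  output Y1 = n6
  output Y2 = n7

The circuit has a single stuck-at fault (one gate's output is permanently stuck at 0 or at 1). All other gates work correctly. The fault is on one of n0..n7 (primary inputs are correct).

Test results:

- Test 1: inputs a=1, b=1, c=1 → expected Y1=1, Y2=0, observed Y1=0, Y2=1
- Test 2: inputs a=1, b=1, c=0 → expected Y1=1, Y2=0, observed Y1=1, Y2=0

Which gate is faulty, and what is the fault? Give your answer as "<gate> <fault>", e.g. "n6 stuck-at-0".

Fault-free values for test 1 (a=1, b=1, c=1): n0=1, n1=1, n2=0, n3=0, n4=1, n5=1, n6=1, n7=0, giving Y1=1, Y2=0. Observed Y1=0, Y2=1.
Test 1: faults giving observed Y1=0, Y2=1 are {n5 stuck-at-0, n6 stuck-at-0}.
Test 2 (a=1, b=1, c=0): fault-free n0=0, n1=0, n2=1, n3=0, n4=0, n5=0, n6=1, n7=0 → Y1=1, Y2=0; observed Y1=1, Y2=0. Eliminates n6 stuck-at-0.
Only n5 stuck-at-0 is consistent with every test.

n5 stuck-at-0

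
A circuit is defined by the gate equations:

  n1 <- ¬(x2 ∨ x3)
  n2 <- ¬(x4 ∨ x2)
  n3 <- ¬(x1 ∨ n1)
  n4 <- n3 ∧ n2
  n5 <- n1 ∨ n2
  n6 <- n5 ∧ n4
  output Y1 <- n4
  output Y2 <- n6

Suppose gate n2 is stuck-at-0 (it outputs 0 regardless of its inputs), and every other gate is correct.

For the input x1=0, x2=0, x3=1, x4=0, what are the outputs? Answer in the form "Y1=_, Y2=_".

Y1=0, Y2=0

Propagate with n2 forced: n1=0, n2=0 [stuck-at-0], n3=1, n4=0, n5=0, n6=0.
So the outputs are Y1=0, Y2=0. (Without the fault they would be Y1=1, Y2=1.)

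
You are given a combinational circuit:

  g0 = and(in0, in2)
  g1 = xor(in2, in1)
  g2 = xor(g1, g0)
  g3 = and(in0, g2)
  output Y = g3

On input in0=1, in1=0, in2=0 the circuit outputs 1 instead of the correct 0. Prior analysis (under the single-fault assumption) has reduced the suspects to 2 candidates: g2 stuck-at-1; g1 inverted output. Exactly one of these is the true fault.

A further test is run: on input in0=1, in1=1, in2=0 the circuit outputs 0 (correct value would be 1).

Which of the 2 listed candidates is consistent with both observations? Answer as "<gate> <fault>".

Evaluate each candidate on input in0=1, in1=1, in2=0:
  g2 stuck-at-1: g0=0, g1=1, g2=1 [stuck-at-1], g3=1 → 1 — eliminated
  g1 inverted output: g0=0, g1=0 [inverted output], g2=0, g3=0 → 0 — matches
Only g1 inverted output reproduces the observed 0.

g1 inverted output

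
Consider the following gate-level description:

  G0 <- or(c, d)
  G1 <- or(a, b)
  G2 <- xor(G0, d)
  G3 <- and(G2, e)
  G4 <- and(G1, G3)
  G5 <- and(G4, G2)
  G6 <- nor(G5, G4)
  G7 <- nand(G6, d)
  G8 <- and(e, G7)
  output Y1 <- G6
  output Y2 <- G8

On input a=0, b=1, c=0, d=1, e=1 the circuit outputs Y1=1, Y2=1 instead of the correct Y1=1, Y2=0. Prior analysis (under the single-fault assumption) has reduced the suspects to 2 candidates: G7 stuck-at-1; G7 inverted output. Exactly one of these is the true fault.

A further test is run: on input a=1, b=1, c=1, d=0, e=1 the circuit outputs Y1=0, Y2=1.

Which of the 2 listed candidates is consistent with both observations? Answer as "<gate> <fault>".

Evaluate each candidate on input a=1, b=1, c=1, d=0, e=1:
  G7 stuck-at-1: G0=1, G1=1, G2=1, G3=1, G4=1, G5=1, G6=0, G7=1 [stuck-at-1], G8=1 → Y1=0, Y2=1 — matches
  G7 inverted output: G0=1, G1=1, G2=1, G3=1, G4=1, G5=1, G6=0, G7=0 [inverted output], G8=0 → Y1=0, Y2=0 — eliminated
Only G7 stuck-at-1 reproduces the observed Y1=0, Y2=1.

G7 stuck-at-1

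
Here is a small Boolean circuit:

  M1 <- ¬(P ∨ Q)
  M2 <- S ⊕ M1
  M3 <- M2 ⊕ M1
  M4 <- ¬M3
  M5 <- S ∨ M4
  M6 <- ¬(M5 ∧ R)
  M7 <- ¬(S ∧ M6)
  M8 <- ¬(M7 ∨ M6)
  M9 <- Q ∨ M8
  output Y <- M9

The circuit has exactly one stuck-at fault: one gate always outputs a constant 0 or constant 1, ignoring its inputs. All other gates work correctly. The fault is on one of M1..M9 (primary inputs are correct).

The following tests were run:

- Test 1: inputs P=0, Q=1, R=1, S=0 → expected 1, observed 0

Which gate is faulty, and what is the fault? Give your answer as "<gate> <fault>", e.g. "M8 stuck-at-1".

Fault-free values for test 1 (P=0, Q=1, R=1, S=0): M1=0, M2=0, M3=0, M4=1, M5=1, M6=0, M7=1, M8=0, M9=1, giving Y=1. Observed 0.
Test 1: faults giving observed 0 are {M9 stuck-at-0}.
Only M9 stuck-at-0 is consistent with every test.

M9 stuck-at-0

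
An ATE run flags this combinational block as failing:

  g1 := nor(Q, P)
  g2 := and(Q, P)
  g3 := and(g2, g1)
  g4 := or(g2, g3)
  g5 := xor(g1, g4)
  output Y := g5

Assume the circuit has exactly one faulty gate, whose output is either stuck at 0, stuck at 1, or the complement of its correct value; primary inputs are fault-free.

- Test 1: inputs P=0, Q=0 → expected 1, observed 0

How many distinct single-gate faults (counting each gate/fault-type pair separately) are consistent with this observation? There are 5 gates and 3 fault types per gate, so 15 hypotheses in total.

10

Fault-free: g1=1, g2=0, g3=0, g4=0, g5=1 → 1. Observed 0.
  g1: stuck-at-0, inverted output ✓; others ✗
  g2: stuck-at-1, inverted output ✓; others ✗
  g3: stuck-at-1, inverted output ✓; others ✗
  g4: stuck-at-1, inverted output ✓; others ✗
  g5: stuck-at-0, inverted output ✓; others ✗
Consistent faults: {g1 stuck-at-0, g1 inverted output, g2 stuck-at-1, g2 inverted output, g3 stuck-at-1, g3 inverted output, g4 stuck-at-1, g4 inverted output, g5 stuck-at-0, g5 inverted output} — 10 in all.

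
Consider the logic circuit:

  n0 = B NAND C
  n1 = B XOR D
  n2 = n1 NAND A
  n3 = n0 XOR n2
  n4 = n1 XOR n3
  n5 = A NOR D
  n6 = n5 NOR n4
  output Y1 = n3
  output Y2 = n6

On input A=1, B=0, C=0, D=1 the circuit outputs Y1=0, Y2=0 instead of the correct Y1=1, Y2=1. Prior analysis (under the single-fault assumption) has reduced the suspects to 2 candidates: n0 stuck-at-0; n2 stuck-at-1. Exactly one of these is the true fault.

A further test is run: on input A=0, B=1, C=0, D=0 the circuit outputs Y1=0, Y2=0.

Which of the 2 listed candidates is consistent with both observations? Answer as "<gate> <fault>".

Evaluate each candidate on input A=0, B=1, C=0, D=0:
  n0 stuck-at-0: n0=0 [stuck-at-0], n1=1, n2=1, n3=1, n4=0, n5=1, n6=0 → Y1=1, Y2=0 — eliminated
  n2 stuck-at-1: n0=1, n1=1, n2=1 [stuck-at-1], n3=0, n4=1, n5=1, n6=0 → Y1=0, Y2=0 — matches
Only n2 stuck-at-1 reproduces the observed Y1=0, Y2=0.

n2 stuck-at-1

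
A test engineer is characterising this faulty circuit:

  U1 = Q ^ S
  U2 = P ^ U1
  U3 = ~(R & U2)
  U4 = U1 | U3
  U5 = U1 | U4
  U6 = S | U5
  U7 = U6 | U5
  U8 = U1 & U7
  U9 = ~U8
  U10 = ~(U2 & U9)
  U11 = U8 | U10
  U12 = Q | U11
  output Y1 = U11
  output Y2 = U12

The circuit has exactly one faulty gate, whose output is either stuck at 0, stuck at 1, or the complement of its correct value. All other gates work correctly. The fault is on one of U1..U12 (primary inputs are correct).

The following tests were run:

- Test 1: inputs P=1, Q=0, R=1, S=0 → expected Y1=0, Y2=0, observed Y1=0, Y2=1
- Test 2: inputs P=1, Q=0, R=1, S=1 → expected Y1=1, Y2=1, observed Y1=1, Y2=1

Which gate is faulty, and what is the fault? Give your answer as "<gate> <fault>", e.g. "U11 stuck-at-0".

Fault-free values for test 1 (P=1, Q=0, R=1, S=0): U1=0, U2=1, U3=0, U4=0, U5=0, U6=0, U7=0, U8=0, U9=1, U10=0, U11=0, U12=0, giving Y1=0, Y2=0. Observed Y1=0, Y2=1.
Test 1: faults giving observed Y1=0, Y2=1 are {U12 stuck-at-1, U12 inverted output}.
Test 2 (P=1, Q=0, R=1, S=1): fault-free U1=1, U2=0, U3=1, U4=1, U5=1, U6=1, U7=1, U8=1, U9=0, U10=1, U11=1, U12=1 → Y1=1, Y2=1; observed Y1=1, Y2=1. Eliminates U12 inverted output.
Only U12 stuck-at-1 is consistent with every test.

U12 stuck-at-1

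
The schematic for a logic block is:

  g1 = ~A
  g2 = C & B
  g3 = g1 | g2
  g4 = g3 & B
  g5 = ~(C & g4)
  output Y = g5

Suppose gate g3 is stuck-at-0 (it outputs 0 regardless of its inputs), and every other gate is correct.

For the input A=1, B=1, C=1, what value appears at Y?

Propagate with g3 forced: g1=0, g2=1, g3=0 [stuck-at-0], g4=0, g5=1.
So Y = 1. (Without the fault it would be 0.)

1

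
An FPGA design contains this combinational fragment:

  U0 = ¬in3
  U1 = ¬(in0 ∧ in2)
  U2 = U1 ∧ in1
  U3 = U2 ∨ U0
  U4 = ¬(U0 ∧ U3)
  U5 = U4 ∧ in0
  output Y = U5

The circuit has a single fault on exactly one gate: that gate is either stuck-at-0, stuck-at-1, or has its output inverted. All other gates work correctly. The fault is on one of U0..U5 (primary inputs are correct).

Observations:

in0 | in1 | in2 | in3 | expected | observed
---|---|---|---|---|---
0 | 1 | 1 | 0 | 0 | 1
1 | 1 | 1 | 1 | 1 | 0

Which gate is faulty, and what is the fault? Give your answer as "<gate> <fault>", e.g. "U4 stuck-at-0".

Fault-free values for test 1 (in0=0, in1=1, in2=1, in3=0): U0=1, U1=1, U2=1, U3=1, U4=0, U5=0, giving Y=0. Observed 1.
Test 1: faults giving observed 1 are {U5 stuck-at-1, U5 inverted output}.
Test 2 (in0=1, in1=1, in2=1, in3=1): fault-free U0=0, U1=0, U2=0, U3=0, U4=1, U5=1 → 1; observed 0. Eliminates U5 stuck-at-1.
Only U5 inverted output is consistent with every test.

U5 inverted output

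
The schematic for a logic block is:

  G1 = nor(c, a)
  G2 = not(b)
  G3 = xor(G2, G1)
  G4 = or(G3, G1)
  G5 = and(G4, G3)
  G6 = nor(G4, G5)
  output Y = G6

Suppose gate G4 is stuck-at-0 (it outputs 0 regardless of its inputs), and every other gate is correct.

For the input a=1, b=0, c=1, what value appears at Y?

Propagate with G4 forced: G1=0, G2=1, G3=1, G4=0 [stuck-at-0], G5=0, G6=1.
So Y = 1. (Without the fault it would be 0.)

1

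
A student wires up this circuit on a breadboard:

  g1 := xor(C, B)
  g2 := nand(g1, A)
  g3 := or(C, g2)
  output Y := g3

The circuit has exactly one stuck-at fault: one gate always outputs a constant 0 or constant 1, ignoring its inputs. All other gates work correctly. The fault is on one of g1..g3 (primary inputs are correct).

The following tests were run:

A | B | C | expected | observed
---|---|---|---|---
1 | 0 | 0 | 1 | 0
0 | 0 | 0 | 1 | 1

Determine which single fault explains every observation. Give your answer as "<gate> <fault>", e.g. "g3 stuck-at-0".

g1 stuck-at-1

Fault-free values for test 1 (A=1, B=0, C=0): g1=0, g2=1, g3=1, giving Y=1. Observed 0.
Test 1: faults giving observed 0 are {g1 stuck-at-1, g2 stuck-at-0, g3 stuck-at-0}.
Test 2 (A=0, B=0, C=0): fault-free g1=0, g2=1, g3=1 → 1; observed 1. Eliminates g2 stuck-at-0, g3 stuck-at-0.
Only g1 stuck-at-1 is consistent with every test.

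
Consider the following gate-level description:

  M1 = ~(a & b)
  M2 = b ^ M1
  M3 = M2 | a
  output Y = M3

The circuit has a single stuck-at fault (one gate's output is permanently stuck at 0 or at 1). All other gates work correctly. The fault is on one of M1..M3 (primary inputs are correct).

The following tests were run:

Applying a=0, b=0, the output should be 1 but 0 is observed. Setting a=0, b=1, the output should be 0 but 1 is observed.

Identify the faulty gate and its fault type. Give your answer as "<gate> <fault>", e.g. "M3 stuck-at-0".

Fault-free values for test 1 (a=0, b=0): M1=1, M2=1, M3=1, giving Y=1. Observed 0.
Test 1: faults giving observed 0 are {M1 stuck-at-0, M2 stuck-at-0, M3 stuck-at-0}.
Test 2 (a=0, b=1): fault-free M1=1, M2=0, M3=0 → 0; observed 1. Eliminates M2 stuck-at-0, M3 stuck-at-0.
Only M1 stuck-at-0 is consistent with every test.

M1 stuck-at-0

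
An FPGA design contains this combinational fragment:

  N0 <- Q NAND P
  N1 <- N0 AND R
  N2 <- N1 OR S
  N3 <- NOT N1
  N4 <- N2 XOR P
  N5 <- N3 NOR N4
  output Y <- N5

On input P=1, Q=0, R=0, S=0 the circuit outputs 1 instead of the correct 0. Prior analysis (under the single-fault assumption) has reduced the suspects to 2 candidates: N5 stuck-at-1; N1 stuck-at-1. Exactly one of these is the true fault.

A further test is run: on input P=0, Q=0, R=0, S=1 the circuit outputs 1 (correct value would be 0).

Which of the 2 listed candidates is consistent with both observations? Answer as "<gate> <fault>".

N5 stuck-at-1

Evaluate each candidate on input P=0, Q=0, R=0, S=1:
  N5 stuck-at-1: N0=1, N1=0, N2=1, N3=1, N4=1, N5=1 [stuck-at-1] → 1 — matches
  N1 stuck-at-1: N0=1, N1=1 [stuck-at-1], N2=1, N3=0, N4=1, N5=0 → 0 — eliminated
Only N5 stuck-at-1 reproduces the observed 1.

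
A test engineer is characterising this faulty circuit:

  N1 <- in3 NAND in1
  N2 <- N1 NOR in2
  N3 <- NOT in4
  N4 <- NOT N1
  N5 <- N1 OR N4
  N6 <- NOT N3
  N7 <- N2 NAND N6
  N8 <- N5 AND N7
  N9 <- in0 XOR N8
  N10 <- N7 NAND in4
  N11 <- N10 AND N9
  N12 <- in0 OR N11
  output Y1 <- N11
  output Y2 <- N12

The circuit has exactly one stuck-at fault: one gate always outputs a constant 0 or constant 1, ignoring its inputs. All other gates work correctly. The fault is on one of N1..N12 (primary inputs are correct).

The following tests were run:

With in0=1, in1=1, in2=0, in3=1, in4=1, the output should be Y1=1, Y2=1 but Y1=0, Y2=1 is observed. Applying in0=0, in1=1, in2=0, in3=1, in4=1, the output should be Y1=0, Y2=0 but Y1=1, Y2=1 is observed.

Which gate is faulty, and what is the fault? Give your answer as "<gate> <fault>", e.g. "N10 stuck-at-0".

N8 stuck-at-1

Fault-free values for test 1 (in0=1, in1=1, in2=0, in3=1, in4=1): N1=0, N2=1, N3=0, N4=1, N5=1, N6=1, N7=0, N8=0, N9=1, N10=1, N11=1, N12=1, giving Y1=1, Y2=1. Observed Y1=0, Y2=1.
Test 1: faults giving observed Y1=0, Y2=1 are {N1 stuck-at-1, N2 stuck-at-0, N3 stuck-at-1, N6 stuck-at-0, N7 stuck-at-1, N8 stuck-at-1, N9 stuck-at-0, N10 stuck-at-0, N11 stuck-at-0}.
Test 2 (in0=0, in1=1, in2=0, in3=1, in4=1): fault-free N1=0, N2=1, N3=0, N4=1, N5=1, N6=1, N7=0, N8=0, N9=0, N10=1, N11=0, N12=0 → Y1=0, Y2=0; observed Y1=1, Y2=1. Eliminates N1 stuck-at-1, N2 stuck-at-0, N3 stuck-at-1, N6 stuck-at-0, N7 stuck-at-1, N9 stuck-at-0, N10 stuck-at-0, N11 stuck-at-0.
Only N8 stuck-at-1 is consistent with every test.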